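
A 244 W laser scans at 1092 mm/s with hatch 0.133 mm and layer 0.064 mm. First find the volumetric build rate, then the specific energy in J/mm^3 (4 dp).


Build rate = 1092 * 0.133 * 0.064 = 9.295104 mm^3/s
SE = 244 / 9.295104 = 26.2504 J/mm^3


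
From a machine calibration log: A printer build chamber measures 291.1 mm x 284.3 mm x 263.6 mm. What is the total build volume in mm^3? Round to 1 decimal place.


V = 291.1 * 284.3 * 263.6 = 21815464.8 mm^3


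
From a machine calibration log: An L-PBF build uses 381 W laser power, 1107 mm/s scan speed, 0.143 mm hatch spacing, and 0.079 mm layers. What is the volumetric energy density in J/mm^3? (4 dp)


E = 381 / (1107*0.143*0.079) = 30.4659 J/mm^3


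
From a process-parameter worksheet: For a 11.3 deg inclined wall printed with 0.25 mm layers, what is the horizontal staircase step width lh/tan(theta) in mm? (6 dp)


step = 0.25 / tan(11.3) = 1.251128 mm


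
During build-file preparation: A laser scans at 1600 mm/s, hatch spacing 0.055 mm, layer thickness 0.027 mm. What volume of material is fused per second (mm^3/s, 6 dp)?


Rate = 1600 * 0.055 * 0.027 = 2.376 mm^3/s


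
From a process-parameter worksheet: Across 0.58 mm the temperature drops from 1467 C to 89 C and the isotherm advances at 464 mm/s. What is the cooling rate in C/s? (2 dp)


G = (1467-89)/0.58 = 2375.86206897 C/mm
CR = 2375.86206897 * 464 = 1102400.0 C/s


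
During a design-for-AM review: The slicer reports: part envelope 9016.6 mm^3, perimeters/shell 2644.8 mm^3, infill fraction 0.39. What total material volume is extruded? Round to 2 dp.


V_infill = (9016.6 - 2644.8) * 0.39 = 2485.0
V_total = 2644.8 + 2485.0 = 5129.8 mm^3


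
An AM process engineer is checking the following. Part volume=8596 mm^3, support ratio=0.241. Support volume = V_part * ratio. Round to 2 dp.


V_support = 8596 * 0.241 = 2071.64 mm^3


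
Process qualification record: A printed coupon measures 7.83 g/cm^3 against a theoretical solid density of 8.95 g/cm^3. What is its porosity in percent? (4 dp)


Porosity = (1-7.83/8.95)*100 = 12.514 %


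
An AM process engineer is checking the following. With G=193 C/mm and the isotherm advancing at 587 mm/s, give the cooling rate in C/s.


CR = 193 * 587 = 113291 C/s


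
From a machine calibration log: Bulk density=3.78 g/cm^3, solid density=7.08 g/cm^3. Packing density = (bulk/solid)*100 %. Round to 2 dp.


Packing = (3.78/7.08)*100 = 53.39 %


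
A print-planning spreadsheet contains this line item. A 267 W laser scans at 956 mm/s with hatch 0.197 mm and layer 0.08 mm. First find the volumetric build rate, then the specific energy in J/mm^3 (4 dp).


Build rate = 956 * 0.197 * 0.08 = 15.06656 mm^3/s
SE = 267 / 15.06656 = 17.7214 J/mm^3


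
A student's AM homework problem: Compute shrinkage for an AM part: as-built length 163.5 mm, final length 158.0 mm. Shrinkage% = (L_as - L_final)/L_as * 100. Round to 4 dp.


Shrinkage = ((163.5-158.0)/163.5)*100 = 3.3639 %


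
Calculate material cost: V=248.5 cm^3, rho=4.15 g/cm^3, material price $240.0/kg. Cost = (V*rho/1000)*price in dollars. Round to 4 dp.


Mass = 248.5*4.15/1000 = 1.031275 kg
Cost = 1.031275 * 240.0 = 247.506 $


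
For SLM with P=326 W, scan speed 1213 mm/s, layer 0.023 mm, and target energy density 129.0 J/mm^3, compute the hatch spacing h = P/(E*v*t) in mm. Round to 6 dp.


h = 326 / (129.0*1213*0.023) = 0.090581 mm


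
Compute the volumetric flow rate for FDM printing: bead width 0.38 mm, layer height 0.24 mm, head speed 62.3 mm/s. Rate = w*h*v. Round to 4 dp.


Rate = 0.38 * 0.24 * 62.3 = 5.6818 mm^3/s


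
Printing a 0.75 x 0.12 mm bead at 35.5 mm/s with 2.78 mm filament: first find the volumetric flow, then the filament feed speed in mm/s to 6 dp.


Q = 0.75 * 0.12 * 35.5 = 3.195 mm^3/s
A_fil = pi*(2.78/2)^2 = 6.06987117 mm^2
v_feed = 3.195 / 6.06987117 = 0.52637 mm/s


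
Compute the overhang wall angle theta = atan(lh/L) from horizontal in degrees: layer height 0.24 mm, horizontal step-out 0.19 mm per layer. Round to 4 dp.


angle = atan(0.24/0.19) = 51.6325 degrees


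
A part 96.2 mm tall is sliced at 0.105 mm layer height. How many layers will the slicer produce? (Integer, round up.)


Layers = ceil(96.2/0.105) = 917


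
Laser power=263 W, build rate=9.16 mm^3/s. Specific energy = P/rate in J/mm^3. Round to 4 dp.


SE = 263 / 9.16 = 28.7118 J/mm^3


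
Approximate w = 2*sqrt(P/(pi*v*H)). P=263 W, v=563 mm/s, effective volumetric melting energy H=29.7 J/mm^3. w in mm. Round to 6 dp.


w = 2*sqrt(263/(pi*563*29.7)) = 0.141514 mm


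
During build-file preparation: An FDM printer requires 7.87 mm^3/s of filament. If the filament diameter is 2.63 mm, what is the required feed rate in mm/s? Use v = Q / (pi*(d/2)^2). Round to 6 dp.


A = pi*(2.63/2)^2 = 5.432521
v = 7.87 / 5.432521 = 1.448683 mm/s


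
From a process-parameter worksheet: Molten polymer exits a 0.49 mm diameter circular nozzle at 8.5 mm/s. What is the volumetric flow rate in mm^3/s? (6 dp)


A = pi*(0.49/2)^2 = 0.1885741 mm^2
Q = 0.1885741 * 8.5 = 1.60288 mm^3/s


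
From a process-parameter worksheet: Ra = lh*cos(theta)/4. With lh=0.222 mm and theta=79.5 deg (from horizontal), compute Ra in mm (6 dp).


Ra = 0.222 * cos(79.5) / 4 = 0.010114 mm


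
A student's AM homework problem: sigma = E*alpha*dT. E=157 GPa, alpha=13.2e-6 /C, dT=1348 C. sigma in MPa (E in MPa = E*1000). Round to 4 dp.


sigma = 157*1000 * 13.2e-6 * 1348 = 2793.5952 MPa


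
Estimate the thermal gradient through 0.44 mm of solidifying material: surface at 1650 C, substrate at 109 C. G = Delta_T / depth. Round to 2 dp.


G = (1650-109)/0.44 = 3502.27 C/mm


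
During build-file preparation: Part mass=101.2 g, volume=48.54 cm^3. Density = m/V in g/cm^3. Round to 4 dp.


rho = 101.2 / 48.54 = 2.0849 g/cm^3


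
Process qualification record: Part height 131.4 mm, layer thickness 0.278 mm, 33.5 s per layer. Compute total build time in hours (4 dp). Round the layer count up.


Layers = ceil(131.4/0.278) = 473
t = 473 * 33.5 / 3600 = 4.4015 hrs


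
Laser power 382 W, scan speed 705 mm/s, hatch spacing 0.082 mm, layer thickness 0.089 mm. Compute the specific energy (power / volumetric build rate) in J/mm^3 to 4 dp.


Build rate = 705 * 0.082 * 0.089 = 5.14509 mm^3/s
SE = 382 / 5.14509 = 74.2455 J/mm^3


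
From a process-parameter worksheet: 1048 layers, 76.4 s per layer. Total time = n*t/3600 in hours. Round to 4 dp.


t = 1048 * 76.4 / 3600 = 22.2409 hrs


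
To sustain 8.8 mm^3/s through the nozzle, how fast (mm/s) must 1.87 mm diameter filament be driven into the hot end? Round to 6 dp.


A = pi*(1.87/2)^2 = 2.746459
v = 8.8 / 2.746459 = 3.204126 mm/s


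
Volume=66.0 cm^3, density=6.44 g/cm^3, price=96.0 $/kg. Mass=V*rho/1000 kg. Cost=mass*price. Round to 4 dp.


Mass = 66.0*6.44/1000 = 0.42504 kg
Cost = 0.42504 * 96.0 = 40.8038 $


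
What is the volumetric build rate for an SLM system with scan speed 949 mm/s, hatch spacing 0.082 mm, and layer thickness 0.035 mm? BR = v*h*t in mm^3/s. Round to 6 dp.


Rate = 949 * 0.082 * 0.035 = 2.72363 mm^3/s


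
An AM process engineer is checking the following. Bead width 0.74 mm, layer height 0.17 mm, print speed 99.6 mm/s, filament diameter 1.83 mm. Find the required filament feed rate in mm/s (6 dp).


Q = 0.74 * 0.17 * 99.6 = 12.52968 mm^3/s
A_fil = pi*(1.83/2)^2 = 2.63021991 mm^2
v_feed = 12.52968 / 2.63021991 = 4.763739 mm/s


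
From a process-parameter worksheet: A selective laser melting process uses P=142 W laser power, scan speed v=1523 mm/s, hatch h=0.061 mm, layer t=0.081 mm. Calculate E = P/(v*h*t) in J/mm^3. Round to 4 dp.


E = 142 / (1523*0.061*0.081) = 18.8701 J/mm^3


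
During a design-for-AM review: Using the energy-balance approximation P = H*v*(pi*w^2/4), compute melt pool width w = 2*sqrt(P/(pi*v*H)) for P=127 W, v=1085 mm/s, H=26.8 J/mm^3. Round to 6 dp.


w = 2*sqrt(127/(pi*1085*26.8)) = 0.074572 mm


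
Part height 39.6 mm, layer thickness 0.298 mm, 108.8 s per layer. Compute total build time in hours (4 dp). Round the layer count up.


Layers = ceil(39.6/0.298) = 133
t = 133 * 108.8 / 3600 = 4.0196 hrs


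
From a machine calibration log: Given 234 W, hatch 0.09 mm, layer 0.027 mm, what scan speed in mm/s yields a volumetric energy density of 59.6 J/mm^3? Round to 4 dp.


v = 234 / (59.6*0.09*0.027) = 1615.7097 mm/s


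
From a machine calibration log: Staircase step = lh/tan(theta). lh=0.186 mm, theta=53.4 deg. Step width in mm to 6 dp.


step = 0.186 / tan(53.4) = 0.138136 mm


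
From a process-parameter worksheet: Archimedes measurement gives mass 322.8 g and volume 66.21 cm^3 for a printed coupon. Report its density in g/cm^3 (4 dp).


rho = 322.8 / 66.21 = 4.8754 g/cm^3


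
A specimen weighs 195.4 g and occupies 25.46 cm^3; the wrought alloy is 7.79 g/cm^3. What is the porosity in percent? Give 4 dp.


rho_part = 195.4 / 25.46 = 7.67478397 g/cm^3
Porosity = (1 - 7.67478397/7.79)*100 = 1.479 %


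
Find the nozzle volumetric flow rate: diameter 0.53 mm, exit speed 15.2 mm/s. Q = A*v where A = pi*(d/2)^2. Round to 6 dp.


A = pi*(0.53/2)^2 = 0.22061834 mm^2
Q = 0.22061834 * 15.2 = 3.353399 mm^3/s


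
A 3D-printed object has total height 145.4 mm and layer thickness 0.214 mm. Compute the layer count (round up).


Layers = ceil(145.4/0.214) = 680


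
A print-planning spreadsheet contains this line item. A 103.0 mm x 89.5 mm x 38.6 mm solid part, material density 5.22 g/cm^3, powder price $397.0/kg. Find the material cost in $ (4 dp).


V = 103.0 * 89.5 * 38.6 = 355834.1 mm^3 = 355.8341 cm^3
Mass = 355.8341 * 5.22 / 1000 = 1.857454 kg
Cost = 1.857454 * 397.0 = 737.4092 $


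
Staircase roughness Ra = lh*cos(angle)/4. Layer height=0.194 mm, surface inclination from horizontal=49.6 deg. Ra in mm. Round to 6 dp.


Ra = 0.194 * cos(49.6) / 4 = 0.031434 mm


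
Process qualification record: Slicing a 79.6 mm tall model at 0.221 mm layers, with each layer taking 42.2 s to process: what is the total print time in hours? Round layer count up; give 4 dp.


Layers = ceil(79.6/0.221) = 361
t = 361 * 42.2 / 3600 = 4.2317 hrs


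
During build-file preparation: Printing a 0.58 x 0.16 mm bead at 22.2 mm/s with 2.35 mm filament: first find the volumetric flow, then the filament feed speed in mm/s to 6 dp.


Q = 0.58 * 0.16 * 22.2 = 2.06016 mm^3/s
A_fil = pi*(2.35/2)^2 = 4.33736136 mm^2
v_feed = 2.06016 / 4.33736136 = 0.47498 mm/s


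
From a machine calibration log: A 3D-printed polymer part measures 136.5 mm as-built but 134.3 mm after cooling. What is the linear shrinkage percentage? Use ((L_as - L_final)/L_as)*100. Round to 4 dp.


Shrinkage = ((136.5-134.3)/136.5)*100 = 1.6117 %


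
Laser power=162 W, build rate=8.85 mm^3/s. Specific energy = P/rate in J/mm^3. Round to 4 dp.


SE = 162 / 8.85 = 18.3051 J/mm^3


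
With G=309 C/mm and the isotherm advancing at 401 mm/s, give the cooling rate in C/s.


CR = 309 * 401 = 123909 C/s


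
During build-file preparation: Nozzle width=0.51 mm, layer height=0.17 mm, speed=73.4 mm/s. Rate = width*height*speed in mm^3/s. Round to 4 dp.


Rate = 0.51 * 0.17 * 73.4 = 6.3638 mm^3/s


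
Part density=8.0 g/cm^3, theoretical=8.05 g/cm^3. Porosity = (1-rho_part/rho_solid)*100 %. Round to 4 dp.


Porosity = (1-8.0/8.05)*100 = 0.6211 %


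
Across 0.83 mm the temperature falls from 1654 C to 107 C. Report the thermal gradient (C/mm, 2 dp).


G = (1654-107)/0.83 = 1863.86 C/mm


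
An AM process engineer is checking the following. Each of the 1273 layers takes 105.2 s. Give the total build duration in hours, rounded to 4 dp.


t = 1273 * 105.2 / 3600 = 37.1999 hrs


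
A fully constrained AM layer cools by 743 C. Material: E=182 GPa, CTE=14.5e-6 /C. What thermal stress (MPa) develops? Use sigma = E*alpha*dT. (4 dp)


sigma = 182*1000 * 14.5e-6 * 743 = 1960.777 MPa


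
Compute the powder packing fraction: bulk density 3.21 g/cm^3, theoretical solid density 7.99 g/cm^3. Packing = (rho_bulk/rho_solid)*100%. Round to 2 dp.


Packing = (3.21/7.99)*100 = 40.18 %


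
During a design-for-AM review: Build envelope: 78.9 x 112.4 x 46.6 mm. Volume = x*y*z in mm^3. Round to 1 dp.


V = 78.9 * 112.4 * 46.6 = 413265.6 mm^3


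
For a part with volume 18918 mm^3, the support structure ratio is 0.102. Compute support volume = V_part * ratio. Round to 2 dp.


V_support = 18918 * 0.102 = 1929.64 mm^3


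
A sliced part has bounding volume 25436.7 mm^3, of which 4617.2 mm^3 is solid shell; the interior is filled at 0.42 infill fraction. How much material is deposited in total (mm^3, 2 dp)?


V_infill = (25436.7 - 4617.2) * 0.42 = 8744.19
V_total = 4617.2 + 8744.19 = 13361.39 mm^3


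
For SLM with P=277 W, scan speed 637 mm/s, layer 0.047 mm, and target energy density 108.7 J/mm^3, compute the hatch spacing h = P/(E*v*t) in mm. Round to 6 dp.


h = 277 / (108.7*637*0.047) = 0.085116 mm


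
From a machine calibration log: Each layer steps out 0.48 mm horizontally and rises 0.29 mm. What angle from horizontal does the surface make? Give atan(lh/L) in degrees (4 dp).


angle = atan(0.29/0.48) = 31.139 degrees


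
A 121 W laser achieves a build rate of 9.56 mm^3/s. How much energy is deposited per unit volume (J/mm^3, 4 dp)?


SE = 121 / 9.56 = 12.6569 J/mm^3


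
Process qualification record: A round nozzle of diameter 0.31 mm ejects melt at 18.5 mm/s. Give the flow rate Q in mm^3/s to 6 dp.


A = pi*(0.31/2)^2 = 0.07547676 mm^2
Q = 0.07547676 * 18.5 = 1.39632 mm^3/s


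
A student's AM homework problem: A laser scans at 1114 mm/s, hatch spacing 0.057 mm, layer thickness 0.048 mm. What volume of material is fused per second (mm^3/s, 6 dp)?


Rate = 1114 * 0.057 * 0.048 = 3.047904 mm^3/s


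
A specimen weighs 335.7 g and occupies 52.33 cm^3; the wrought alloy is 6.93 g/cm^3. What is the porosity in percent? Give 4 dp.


rho_part = 335.7 / 52.33 = 6.41505828 g/cm^3
Porosity = (1 - 6.41505828/6.93)*100 = 7.4306 %


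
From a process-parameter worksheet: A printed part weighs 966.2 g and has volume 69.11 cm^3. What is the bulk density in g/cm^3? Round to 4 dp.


rho = 966.2 / 69.11 = 13.9806 g/cm^3


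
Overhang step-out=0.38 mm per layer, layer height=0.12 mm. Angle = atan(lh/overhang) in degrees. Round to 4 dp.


angle = atan(0.12/0.38) = 17.5256 degrees


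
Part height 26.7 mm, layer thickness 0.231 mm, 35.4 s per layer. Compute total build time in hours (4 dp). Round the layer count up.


Layers = ceil(26.7/0.231) = 116
t = 116 * 35.4 / 3600 = 1.1407 hrs


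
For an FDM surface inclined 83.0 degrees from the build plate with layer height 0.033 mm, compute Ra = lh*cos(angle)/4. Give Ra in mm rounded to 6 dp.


Ra = 0.033 * cos(83.0) / 4 = 0.001005 mm


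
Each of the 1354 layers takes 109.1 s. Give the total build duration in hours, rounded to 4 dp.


t = 1354 * 109.1 / 3600 = 41.0337 hrs


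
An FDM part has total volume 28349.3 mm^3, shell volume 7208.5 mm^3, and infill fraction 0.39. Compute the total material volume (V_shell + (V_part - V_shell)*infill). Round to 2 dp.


V_infill = (28349.3 - 7208.5) * 0.39 = 8244.91
V_total = 7208.5 + 8244.91 = 15453.41 mm^3


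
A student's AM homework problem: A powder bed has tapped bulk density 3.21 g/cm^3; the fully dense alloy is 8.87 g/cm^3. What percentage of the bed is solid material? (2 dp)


Packing = (3.21/8.87)*100 = 36.19 %


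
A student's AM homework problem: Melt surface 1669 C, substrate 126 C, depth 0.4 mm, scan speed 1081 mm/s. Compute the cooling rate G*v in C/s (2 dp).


G = (1669-126)/0.4 = 3857.5 C/mm
CR = 3857.5 * 1081 = 4169957.5 C/s


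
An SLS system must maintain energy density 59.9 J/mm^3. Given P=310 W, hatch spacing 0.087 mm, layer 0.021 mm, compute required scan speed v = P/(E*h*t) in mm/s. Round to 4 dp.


v = 310 / (59.9*0.087*0.021) = 2832.6722 mm/s


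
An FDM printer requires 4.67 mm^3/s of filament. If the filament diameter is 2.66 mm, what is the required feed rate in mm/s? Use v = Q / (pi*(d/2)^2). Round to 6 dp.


A = pi*(2.66/2)^2 = 5.557163
v = 4.67 / 5.557163 = 0.840357 mm/s


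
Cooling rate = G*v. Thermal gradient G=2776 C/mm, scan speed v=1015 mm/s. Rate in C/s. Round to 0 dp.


CR = 2776 * 1015 = 2817640 C/s


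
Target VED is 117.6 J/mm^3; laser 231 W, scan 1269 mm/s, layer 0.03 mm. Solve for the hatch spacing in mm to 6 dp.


h = 231 / (117.6*1269*0.03) = 0.051597 mm


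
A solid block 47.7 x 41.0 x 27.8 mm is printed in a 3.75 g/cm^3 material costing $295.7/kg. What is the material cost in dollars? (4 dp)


V = 47.7 * 41.0 * 27.8 = 54368.46 mm^3 = 54.36846 cm^3
Mass = 54.36846 * 3.75 / 1000 = 0.20388173 kg
Cost = 0.20388173 * 295.7 = 60.2878 $


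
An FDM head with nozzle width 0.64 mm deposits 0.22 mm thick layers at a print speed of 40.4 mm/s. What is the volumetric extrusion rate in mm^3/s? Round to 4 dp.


Rate = 0.64 * 0.22 * 40.4 = 5.6883 mm^3/s


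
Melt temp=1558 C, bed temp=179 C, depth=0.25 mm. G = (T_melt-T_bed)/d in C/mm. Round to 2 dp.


G = (1558-179)/0.25 = 5516.0 C/mm


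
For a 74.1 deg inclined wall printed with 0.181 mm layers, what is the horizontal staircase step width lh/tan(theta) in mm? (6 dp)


step = 0.181 / tan(74.1) = 0.051559 mm


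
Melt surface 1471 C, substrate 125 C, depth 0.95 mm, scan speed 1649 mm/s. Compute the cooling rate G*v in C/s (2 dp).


G = (1471-125)/0.95 = 1416.84210526 C/mm
CR = 1416.84210526 * 1649 = 2336372.63 C/s


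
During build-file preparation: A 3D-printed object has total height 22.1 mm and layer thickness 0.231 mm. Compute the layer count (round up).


Layers = ceil(22.1/0.231) = 96


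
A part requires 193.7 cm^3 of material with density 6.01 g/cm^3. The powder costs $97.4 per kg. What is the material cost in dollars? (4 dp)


Mass = 193.7*6.01/1000 = 1.164137 kg
Cost = 1.164137 * 97.4 = 113.3869 $


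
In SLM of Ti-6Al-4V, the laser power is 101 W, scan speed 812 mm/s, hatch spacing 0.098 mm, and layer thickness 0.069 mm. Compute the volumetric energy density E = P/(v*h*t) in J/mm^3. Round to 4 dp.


E = 101 / (812*0.098*0.069) = 18.3946 J/mm^3


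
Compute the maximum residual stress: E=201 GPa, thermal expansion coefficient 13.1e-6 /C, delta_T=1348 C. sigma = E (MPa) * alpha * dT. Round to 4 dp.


sigma = 201*1000 * 13.1e-6 * 1348 = 3549.4188 MPa


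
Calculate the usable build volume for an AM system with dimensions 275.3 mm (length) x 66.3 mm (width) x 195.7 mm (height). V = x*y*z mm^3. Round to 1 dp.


V = 275.3 * 66.3 * 195.7 = 3571992.7 mm^3


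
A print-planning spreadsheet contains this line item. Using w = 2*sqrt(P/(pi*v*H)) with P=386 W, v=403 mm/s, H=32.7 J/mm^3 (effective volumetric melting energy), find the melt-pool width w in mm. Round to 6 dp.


w = 2*sqrt(386/(pi*403*32.7)) = 0.193118 mm


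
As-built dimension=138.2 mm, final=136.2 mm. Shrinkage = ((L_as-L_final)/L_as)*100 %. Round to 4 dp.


Shrinkage = ((138.2-136.2)/138.2)*100 = 1.4472 %


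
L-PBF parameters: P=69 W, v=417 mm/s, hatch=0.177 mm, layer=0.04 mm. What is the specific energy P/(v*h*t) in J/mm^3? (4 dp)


Build rate = 417 * 0.177 * 0.04 = 2.95236 mm^3/s
SE = 69 / 2.95236 = 23.3711 J/mm^3


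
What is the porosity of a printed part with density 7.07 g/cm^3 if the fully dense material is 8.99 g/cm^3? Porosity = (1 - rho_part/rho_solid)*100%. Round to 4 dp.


Porosity = (1-7.07/8.99)*100 = 21.3571 %


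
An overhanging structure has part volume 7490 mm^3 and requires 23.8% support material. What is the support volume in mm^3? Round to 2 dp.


V_support = 7490 * 0.238 = 1782.62 mm^3


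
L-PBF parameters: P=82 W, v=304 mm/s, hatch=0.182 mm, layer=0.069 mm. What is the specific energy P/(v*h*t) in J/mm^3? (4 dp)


Build rate = 304 * 0.182 * 0.069 = 3.817632 mm^3/s
SE = 82 / 3.817632 = 21.4793 J/mm^3


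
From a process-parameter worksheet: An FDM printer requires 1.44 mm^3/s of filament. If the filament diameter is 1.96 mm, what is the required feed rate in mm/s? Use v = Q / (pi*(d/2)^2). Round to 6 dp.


A = pi*(1.96/2)^2 = 3.017186
v = 1.44 / 3.017186 = 0.477266 mm/s


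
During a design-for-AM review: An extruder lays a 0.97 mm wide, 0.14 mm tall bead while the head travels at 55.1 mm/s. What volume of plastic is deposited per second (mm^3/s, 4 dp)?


Rate = 0.97 * 0.14 * 55.1 = 7.4826 mm^3/s


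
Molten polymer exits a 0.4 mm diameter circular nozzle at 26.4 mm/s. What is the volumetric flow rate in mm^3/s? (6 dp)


A = pi*(0.4/2)^2 = 0.12566371 mm^2
Q = 0.12566371 * 26.4 = 3.317522 mm^3/s


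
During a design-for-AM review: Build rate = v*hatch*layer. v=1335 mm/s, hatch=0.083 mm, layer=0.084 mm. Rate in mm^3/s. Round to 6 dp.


Rate = 1335 * 0.083 * 0.084 = 9.30762 mm^3/s


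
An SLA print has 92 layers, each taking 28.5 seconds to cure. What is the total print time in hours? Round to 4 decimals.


t = 92 * 28.5 / 3600 = 0.7283 hrs


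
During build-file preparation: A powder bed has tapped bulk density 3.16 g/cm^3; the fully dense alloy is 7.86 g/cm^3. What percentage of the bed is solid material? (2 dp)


Packing = (3.16/7.86)*100 = 40.2 %


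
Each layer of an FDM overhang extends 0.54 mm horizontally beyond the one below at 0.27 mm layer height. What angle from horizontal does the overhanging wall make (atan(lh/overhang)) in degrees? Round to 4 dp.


angle = atan(0.27/0.54) = 26.5651 degrees


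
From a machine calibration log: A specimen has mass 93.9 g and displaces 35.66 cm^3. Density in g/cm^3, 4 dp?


rho = 93.9 / 35.66 = 2.6332 g/cm^3


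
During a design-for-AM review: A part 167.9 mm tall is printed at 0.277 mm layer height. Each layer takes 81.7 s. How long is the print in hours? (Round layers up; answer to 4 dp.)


Layers = ceil(167.9/0.277) = 607
t = 607 * 81.7 / 3600 = 13.7755 hrs


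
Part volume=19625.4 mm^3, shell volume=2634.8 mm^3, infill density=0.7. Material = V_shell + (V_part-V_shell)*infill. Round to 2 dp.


V_infill = (19625.4 - 2634.8) * 0.7 = 11893.42
V_total = 2634.8 + 11893.42 = 14528.22 mm^3


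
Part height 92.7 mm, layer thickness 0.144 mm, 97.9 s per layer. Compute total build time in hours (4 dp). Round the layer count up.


Layers = ceil(92.7/0.144) = 644
t = 644 * 97.9 / 3600 = 17.5132 hrs


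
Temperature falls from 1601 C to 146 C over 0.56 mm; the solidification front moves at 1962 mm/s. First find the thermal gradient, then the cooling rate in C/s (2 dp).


G = (1601-146)/0.56 = 2598.21428571 C/mm
CR = 2598.21428571 * 1962 = 5097696.43 C/s


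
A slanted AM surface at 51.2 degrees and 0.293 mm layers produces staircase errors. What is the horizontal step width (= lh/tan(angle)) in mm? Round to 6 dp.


step = 0.293 / tan(51.2) = 0.235578 mm


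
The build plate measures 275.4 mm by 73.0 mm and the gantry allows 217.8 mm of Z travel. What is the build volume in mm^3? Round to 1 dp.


V = 275.4 * 73.0 * 217.8 = 4378694.8 mm^3


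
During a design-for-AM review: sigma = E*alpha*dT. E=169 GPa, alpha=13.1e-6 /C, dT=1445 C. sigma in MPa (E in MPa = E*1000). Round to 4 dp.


sigma = 169*1000 * 13.1e-6 * 1445 = 3199.0855 MPa


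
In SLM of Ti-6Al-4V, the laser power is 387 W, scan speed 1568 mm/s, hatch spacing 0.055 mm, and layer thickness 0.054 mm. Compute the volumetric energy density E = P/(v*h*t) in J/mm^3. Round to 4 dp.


E = 387 / (1568*0.055*0.054) = 83.1014 J/mm^3


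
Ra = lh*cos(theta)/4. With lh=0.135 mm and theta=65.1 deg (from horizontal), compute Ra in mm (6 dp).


Ra = 0.135 * cos(65.1) / 4 = 0.01421 mm


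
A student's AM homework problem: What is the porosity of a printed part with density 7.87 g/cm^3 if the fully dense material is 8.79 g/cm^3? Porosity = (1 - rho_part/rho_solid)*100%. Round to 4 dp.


Porosity = (1-7.87/8.79)*100 = 10.4664 %


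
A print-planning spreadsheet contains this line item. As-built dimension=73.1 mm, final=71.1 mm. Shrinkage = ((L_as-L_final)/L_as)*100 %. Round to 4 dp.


Shrinkage = ((73.1-71.1)/73.1)*100 = 2.736 %


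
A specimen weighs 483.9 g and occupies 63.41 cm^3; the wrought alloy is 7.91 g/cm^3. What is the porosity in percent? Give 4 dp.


rho_part = 483.9 / 63.41 = 7.63128844 g/cm^3
Porosity = (1 - 7.63128844/7.91)*100 = 3.5235 %


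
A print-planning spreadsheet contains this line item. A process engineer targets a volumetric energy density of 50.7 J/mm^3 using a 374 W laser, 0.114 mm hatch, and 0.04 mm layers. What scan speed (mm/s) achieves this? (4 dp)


v = 374 / (50.7*0.114*0.04) = 1617.703 mm/s


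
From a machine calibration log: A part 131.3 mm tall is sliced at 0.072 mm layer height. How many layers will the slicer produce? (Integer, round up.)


Layers = ceil(131.3/0.072) = 1824


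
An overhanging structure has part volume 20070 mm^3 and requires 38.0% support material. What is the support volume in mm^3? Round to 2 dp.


V_support = 20070 * 0.38 = 7626.6 mm^3


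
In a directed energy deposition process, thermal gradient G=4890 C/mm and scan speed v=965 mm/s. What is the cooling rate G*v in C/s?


CR = 4890 * 965 = 4718850 C/s


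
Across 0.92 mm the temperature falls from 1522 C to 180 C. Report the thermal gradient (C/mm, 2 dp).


G = (1522-180)/0.92 = 1458.7 C/mm


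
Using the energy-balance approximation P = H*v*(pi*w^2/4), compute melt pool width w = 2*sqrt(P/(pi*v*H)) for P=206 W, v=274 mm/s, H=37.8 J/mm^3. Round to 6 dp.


w = 2*sqrt(206/(pi*274*37.8)) = 0.159136 mm


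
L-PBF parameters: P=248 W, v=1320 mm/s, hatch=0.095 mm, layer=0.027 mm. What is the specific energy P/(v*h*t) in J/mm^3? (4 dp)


Build rate = 1320 * 0.095 * 0.027 = 3.3858 mm^3/s
SE = 248 / 3.3858 = 73.2471 J/mm^3


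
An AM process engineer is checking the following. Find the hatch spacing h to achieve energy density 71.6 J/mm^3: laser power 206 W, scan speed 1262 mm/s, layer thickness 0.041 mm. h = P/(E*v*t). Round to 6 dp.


h = 206 / (71.6*1262*0.041) = 0.055605 mm


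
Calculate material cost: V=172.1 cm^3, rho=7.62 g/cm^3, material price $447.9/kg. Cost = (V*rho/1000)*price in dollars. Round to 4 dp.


Mass = 172.1*7.62/1000 = 1.311402 kg
Cost = 1.311402 * 447.9 = 587.377 $


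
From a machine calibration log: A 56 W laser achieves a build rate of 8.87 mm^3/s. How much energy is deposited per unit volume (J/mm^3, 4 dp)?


SE = 56 / 8.87 = 6.3134 J/mm^3


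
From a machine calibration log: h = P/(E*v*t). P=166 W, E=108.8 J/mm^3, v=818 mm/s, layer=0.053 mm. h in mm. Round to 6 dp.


h = 166 / (108.8*818*0.053) = 0.035192 mm


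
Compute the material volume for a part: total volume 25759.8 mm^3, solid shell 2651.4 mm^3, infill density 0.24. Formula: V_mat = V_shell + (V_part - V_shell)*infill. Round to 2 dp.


V_infill = (25759.8 - 2651.4) * 0.24 = 5546.02
V_total = 2651.4 + 5546.02 = 8197.42 mm^3


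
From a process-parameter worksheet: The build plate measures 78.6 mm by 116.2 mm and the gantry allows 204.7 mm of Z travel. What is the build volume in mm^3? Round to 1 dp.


V = 78.6 * 116.2 * 204.7 = 1869590.6 mm^3


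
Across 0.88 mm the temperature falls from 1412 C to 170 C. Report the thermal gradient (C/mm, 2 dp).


G = (1412-170)/0.88 = 1411.36 C/mm


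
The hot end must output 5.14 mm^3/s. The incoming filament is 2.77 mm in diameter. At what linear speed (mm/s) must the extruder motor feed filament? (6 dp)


A = pi*(2.77/2)^2 = 6.026282
v = 5.14 / 6.026282 = 0.852931 mm/s


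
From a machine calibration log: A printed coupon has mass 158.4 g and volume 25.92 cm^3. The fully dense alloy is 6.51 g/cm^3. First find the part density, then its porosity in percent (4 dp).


rho_part = 158.4 / 25.92 = 6.11111111 g/cm^3
Porosity = (1 - 6.11111111/6.51)*100 = 6.1273 %


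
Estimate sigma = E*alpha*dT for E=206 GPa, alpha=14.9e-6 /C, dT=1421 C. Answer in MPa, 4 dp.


sigma = 206*1000 * 14.9e-6 * 1421 = 4361.6174 MPa


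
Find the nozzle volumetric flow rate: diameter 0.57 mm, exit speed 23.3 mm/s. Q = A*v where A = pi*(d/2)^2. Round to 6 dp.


A = pi*(0.57/2)^2 = 0.25517586 mm^2
Q = 0.25517586 * 23.3 = 5.945598 mm^3/s


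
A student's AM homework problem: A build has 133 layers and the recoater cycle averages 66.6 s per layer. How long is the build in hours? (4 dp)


t = 133 * 66.6 / 3600 = 2.4605 hrs


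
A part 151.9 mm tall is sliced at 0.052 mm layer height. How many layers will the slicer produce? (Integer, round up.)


Layers = ceil(151.9/0.052) = 2922


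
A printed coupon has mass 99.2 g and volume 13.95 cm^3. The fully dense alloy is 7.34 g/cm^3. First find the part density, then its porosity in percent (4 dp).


rho_part = 99.2 / 13.95 = 7.11111111 g/cm^3
Porosity = (1 - 7.11111111/7.34)*100 = 3.1184 %


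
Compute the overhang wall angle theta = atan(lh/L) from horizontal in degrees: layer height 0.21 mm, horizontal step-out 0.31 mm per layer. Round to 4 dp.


angle = atan(0.21/0.31) = 34.1145 degrees


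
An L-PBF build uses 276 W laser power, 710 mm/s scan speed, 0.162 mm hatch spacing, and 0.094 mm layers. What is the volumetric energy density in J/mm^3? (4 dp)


E = 276 / (710*0.162*0.094) = 25.5275 J/mm^3


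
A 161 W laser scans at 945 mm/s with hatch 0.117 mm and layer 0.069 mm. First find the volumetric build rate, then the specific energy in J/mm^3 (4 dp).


Build rate = 945 * 0.117 * 0.069 = 7.628985 mm^3/s
SE = 161 / 7.628985 = 21.1037 J/mm^3


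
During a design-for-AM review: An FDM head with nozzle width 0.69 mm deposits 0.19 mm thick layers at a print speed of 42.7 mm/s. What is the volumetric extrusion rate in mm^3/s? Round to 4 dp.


Rate = 0.69 * 0.19 * 42.7 = 5.598 mm^3/s


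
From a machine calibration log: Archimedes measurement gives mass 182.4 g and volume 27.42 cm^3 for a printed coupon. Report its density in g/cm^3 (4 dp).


rho = 182.4 / 27.42 = 6.6521 g/cm^3


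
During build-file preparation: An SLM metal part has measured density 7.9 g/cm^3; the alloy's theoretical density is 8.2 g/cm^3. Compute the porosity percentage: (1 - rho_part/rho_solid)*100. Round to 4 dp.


Porosity = (1-7.9/8.2)*100 = 3.6585 %


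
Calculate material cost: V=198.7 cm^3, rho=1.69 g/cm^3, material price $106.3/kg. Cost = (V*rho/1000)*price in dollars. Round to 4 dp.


Mass = 198.7*1.69/1000 = 0.335803 kg
Cost = 0.335803 * 106.3 = 35.6959 $


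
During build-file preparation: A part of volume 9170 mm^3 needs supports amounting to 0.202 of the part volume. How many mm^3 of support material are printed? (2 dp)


V_support = 9170 * 0.202 = 1852.34 mm^3


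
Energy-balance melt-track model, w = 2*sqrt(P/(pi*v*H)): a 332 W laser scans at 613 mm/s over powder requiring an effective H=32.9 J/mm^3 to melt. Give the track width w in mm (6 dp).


w = 2*sqrt(332/(pi*613*32.9)) = 0.144776 mm


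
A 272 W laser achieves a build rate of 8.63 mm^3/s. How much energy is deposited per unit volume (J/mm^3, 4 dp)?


SE = 272 / 8.63 = 31.518 J/mm^3


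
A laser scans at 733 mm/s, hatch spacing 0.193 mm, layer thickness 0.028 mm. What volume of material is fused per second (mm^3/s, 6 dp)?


Rate = 733 * 0.193 * 0.028 = 3.961132 mm^3/s


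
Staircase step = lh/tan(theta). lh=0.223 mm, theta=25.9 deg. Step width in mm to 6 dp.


step = 0.223 / tan(25.9) = 0.45925 mm


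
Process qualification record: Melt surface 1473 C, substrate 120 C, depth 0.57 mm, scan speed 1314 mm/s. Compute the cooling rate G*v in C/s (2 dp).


G = (1473-120)/0.57 = 2373.68421053 C/mm
CR = 2373.68421053 * 1314 = 3119021.05 C/s


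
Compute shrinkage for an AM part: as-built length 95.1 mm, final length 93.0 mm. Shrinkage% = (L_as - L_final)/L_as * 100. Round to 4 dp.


Shrinkage = ((95.1-93.0)/95.1)*100 = 2.2082 %


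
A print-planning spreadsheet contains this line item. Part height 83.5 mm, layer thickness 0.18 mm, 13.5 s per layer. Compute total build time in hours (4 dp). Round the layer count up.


Layers = ceil(83.5/0.18) = 464
t = 464 * 13.5 / 3600 = 1.74 hrs


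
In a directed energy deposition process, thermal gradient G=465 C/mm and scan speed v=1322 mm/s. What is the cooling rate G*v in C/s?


CR = 465 * 1322 = 614730 C/s


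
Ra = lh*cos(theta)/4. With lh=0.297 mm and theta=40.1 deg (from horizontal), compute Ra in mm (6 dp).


Ra = 0.297 * cos(40.1) / 4 = 0.056795 mm


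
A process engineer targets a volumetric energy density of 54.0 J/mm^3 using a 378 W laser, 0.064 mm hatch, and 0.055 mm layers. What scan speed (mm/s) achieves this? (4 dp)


v = 378 / (54.0*0.064*0.055) = 1988.6364 mm/s


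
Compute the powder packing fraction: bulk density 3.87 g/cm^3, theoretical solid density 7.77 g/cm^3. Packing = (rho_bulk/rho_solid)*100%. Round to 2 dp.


Packing = (3.87/7.77)*100 = 49.81 %


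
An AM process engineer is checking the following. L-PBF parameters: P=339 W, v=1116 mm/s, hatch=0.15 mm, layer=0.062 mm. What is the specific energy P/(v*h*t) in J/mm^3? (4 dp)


Build rate = 1116 * 0.15 * 0.062 = 10.3788 mm^3/s
SE = 339 / 10.3788 = 32.6627 J/mm^3


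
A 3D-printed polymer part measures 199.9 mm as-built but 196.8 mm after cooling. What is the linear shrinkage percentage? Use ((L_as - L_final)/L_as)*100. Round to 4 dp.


Shrinkage = ((199.9-196.8)/199.9)*100 = 1.5508 %


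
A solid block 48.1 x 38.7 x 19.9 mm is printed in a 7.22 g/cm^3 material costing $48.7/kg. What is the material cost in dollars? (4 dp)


V = 48.1 * 38.7 * 19.9 = 37043.253 mm^3 = 37.043253 cm^3
Mass = 37.043253 * 7.22 / 1000 = 0.26745229 kg
Cost = 0.26745229 * 48.7 = 13.0249 $


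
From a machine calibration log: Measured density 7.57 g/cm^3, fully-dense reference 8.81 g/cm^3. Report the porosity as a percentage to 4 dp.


Porosity = (1-7.57/8.81)*100 = 14.0749 %


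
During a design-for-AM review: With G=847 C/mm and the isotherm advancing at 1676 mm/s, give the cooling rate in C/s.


CR = 847 * 1676 = 1419572 C/s


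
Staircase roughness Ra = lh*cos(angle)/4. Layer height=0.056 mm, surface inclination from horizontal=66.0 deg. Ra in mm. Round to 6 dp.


Ra = 0.056 * cos(66.0) / 4 = 0.005694 mm


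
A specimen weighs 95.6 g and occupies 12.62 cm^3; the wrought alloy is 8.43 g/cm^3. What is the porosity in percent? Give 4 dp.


rho_part = 95.6 / 12.62 = 7.57527734 g/cm^3
Porosity = (1 - 7.57527734/8.43)*100 = 10.1391 %


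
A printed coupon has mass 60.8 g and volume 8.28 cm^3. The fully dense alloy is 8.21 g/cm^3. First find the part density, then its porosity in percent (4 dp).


rho_part = 60.8 / 8.28 = 7.34299517 g/cm^3
Porosity = (1 - 7.34299517/8.21)*100 = 10.5604 %


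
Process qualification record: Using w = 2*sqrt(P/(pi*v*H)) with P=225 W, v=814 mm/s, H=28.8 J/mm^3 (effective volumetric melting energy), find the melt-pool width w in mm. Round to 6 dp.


w = 2*sqrt(225/(pi*814*28.8)) = 0.110545 mm


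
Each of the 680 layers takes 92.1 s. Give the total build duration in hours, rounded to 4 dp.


t = 680 * 92.1 / 3600 = 17.3967 hrs


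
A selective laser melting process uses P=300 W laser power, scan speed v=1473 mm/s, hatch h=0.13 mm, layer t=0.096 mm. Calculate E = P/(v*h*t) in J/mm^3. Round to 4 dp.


E = 300 / (1473*0.13*0.096) = 16.3194 J/mm^3


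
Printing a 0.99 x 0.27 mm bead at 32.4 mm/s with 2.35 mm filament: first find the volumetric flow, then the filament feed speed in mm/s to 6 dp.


Q = 0.99 * 0.27 * 32.4 = 8.66052 mm^3/s
A_fil = pi*(2.35/2)^2 = 4.33736136 mm^2
v_feed = 8.66052 / 4.33736136 = 1.996725 mm/s


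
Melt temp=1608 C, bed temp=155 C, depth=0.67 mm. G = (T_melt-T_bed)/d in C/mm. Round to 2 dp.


G = (1608-155)/0.67 = 2168.66 C/mm


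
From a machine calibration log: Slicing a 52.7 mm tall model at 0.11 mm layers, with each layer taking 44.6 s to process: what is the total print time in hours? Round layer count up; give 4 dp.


Layers = ceil(52.7/0.11) = 480
t = 480 * 44.6 / 3600 = 5.9467 hrs


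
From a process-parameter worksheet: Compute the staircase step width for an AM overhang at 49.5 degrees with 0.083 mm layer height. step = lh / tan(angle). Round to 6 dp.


step = 0.083 / tan(49.5) = 0.070889 mm


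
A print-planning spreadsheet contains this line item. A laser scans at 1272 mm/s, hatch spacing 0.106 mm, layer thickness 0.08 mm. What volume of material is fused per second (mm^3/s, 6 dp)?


Rate = 1272 * 0.106 * 0.08 = 10.78656 mm^3/s


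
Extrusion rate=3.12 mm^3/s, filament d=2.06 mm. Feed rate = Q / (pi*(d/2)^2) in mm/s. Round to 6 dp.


A = pi*(2.06/2)^2 = 3.332916
v = 3.12 / 3.332916 = 0.936117 mm/s


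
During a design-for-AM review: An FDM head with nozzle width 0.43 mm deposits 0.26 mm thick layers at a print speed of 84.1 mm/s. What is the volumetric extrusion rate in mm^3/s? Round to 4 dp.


Rate = 0.43 * 0.26 * 84.1 = 9.4024 mm^3/s


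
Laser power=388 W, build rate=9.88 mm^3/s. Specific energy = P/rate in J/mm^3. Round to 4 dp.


SE = 388 / 9.88 = 39.2713 J/mm^3


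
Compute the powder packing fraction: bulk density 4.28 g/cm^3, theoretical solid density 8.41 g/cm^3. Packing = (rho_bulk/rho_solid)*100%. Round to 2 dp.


Packing = (4.28/8.41)*100 = 50.89 %


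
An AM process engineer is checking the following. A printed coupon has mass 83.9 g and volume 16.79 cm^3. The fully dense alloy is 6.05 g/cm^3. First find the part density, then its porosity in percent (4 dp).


rho_part = 83.9 / 16.79 = 4.99702204 g/cm^3
Porosity = (1 - 4.99702204/6.05)*100 = 17.4046 %


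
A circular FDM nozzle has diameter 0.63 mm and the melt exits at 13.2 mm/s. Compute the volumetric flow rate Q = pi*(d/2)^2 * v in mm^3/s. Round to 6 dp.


A = pi*(0.63/2)^2 = 0.31172453 mm^2
Q = 0.31172453 * 13.2 = 4.114764 mm^3/s


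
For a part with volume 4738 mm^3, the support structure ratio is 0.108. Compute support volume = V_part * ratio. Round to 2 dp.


V_support = 4738 * 0.108 = 511.7 mm^3


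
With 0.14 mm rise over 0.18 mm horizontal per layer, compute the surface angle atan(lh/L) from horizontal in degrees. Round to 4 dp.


angle = atan(0.14/0.18) = 37.875 degrees


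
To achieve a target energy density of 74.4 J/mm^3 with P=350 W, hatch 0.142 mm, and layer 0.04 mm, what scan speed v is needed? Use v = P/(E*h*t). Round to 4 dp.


v = 350 / (74.4*0.142*0.04) = 828.222 mm/s


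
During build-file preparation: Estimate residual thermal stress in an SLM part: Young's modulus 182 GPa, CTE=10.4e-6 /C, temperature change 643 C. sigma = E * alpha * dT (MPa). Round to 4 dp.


sigma = 182*1000 * 10.4e-6 * 643 = 1217.0704 MPa


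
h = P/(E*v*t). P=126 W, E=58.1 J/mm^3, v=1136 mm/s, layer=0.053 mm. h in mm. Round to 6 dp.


h = 126 / (58.1*1136*0.053) = 0.03602 mm


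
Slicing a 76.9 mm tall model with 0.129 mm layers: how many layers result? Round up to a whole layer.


Layers = ceil(76.9/0.129) = 597


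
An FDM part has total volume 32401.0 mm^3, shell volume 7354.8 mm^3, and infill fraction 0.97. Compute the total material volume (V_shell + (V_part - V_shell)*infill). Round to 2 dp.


V_infill = (32401.0 - 7354.8) * 0.97 = 24294.81
V_total = 7354.8 + 24294.81 = 31649.61 mm^3


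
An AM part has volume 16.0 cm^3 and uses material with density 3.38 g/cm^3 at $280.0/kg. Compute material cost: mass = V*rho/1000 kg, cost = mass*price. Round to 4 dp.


Mass = 16.0*3.38/1000 = 0.05408 kg
Cost = 0.05408 * 280.0 = 15.1424 $


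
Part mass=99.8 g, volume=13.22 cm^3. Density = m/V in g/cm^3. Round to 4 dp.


rho = 99.8 / 13.22 = 7.5492 g/cm^3
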